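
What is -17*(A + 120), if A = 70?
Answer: -3230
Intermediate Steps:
-17*(A + 120) = -17*(70 + 120) = -17*190 = -3230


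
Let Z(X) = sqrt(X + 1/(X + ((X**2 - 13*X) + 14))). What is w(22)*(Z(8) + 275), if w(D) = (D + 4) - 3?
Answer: 6325 + 23*sqrt(286)/6 ≈ 6389.8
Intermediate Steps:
Z(X) = sqrt(X + 1/(14 + X**2 - 12*X)) (Z(X) = sqrt(X + 1/(X + (14 + X**2 - 13*X))) = sqrt(X + 1/(14 + X**2 - 12*X)))
w(D) = 1 + D (w(D) = (4 + D) - 3 = 1 + D)
w(22)*(Z(8) + 275) = (1 + 22)*(sqrt((1 + 8*(14 + 8**2 - 12*8))/(14 + 8**2 - 12*8)) + 275) = 23*(sqrt((1 + 8*(14 + 64 - 96))/(14 + 64 - 96)) + 275) = 23*(sqrt((1 + 8*(-18))/(-18)) + 275) = 23*(sqrt(-(1 - 144)/18) + 275) = 23*(sqrt(-1/18*(-143)) + 275) = 23*(sqrt(143/18) + 275) = 23*(sqrt(286)/6 + 275) = 23*(275 + sqrt(286)/6) = 6325 + 23*sqrt(286)/6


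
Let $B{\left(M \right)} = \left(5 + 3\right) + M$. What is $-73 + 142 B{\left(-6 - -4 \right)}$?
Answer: $779$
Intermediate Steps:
$B{\left(M \right)} = 8 + M$
$-73 + 142 B{\left(-6 - -4 \right)} = -73 + 142 \left(8 - 2\right) = -73 + 142 \cdot 6 = -73 + 852 = 779$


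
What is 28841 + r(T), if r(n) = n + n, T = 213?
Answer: 29267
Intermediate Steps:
r(n) = 2*n
28841 + r(T) = 28841 + 2*213 = 28841 + 426 = 29267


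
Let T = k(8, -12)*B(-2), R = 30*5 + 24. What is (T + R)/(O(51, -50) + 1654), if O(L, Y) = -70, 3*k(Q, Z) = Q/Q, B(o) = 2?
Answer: 131/1188 ≈ 0.11027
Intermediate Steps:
k(Q, Z) = ⅓ (k(Q, Z) = (Q/Q)/3 = (⅓)*1 = ⅓)
R = 174 (R = 150 + 24 = 174)
T = ⅔ (T = (⅓)*2 = ⅔ ≈ 0.66667)
(T + R)/(O(51, -50) + 1654) = (⅔ + 174)/(-70 + 1654) = (524/3)/1584 = (524/3)*(1/1584) = 131/1188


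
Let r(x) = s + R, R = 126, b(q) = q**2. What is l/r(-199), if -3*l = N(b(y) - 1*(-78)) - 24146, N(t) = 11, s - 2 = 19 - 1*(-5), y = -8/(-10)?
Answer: 8045/152 ≈ 52.928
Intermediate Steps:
y = 4/5 (y = -8*(-1/10) = 4/5 ≈ 0.80000)
s = 26 (s = 2 + (19 - 1*(-5)) = 2 + (19 + 5) = 2 + 24 = 26)
r(x) = 152 (r(x) = 26 + 126 = 152)
l = 8045 (l = -(11 - 24146)/3 = -1/3*(-24135) = 8045)
l/r(-199) = 8045/152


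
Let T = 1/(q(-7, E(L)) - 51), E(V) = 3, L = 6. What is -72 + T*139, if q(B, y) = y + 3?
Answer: -3379/45 ≈ -75.089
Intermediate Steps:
q(B, y) = 3 + y
T = -1/45 (T = 1/((3 + 3) - 51) = 1/(6 - 51) = 1/(-45) = -1/45 ≈ -0.022222)
-72 + T*139 = -72 - 1/45*139 = -72 - 139/45 = -3379/45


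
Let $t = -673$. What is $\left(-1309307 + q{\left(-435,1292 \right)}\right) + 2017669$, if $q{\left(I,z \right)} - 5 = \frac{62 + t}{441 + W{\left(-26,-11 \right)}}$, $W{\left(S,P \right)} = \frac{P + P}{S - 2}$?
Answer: $\frac{4381241341}{6185} \approx 7.0837 \cdot 10^{5}$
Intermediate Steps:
$W{\left(S,P \right)} = \frac{2 P}{-2 + S}$
$q{\left(I,z \right)} = \frac{22371}{6185}$ ($q{\left(I,z \right)} = 5 + \frac{62 - 673}{441 + 2 \left(-11\right) \frac{1}{-2 - 26}} = 5 - \frac{611}{441 + 2 \left(-11\right) \frac{1}{-28}} = 5 - \frac{611}{441 + 2 \left(-11\right) \left(- \frac{1}{28}\right)} = 5 - \frac{611}{441 + \frac{11}{14}} = 5 - \frac{611}{\frac{6185}{14}} = 5 - \frac{8554}{6185} = \frac{22371}{6185}$)
$\left(-1309307 + q{\left(-435,1292 \right)}\right) + 2017669 = \left(-1309307 + \frac{22371}{6185}\right) + 2017669 = - \frac{8098041424}{6185} + 2017669 = \frac{4381241341}{6185}$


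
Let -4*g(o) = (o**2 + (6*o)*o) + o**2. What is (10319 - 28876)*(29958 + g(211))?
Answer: 1096421788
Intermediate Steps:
g(o) = -2*o**2 (g(o) = -((o**2 + (6*o)*o) + o**2)/4 = -((o**2 + 6*o**2) + o**2)/4 = -(7*o**2 + o**2)/4 = -2*o**2)
(10319 - 28876)*(29958 + g(211)) = (10319 - 28876)*(29958 - 2*211**2) = -18557*(29958 - 2*44521) = -18557*(29958 - 89042) = -18557*(-59084) = 1096421788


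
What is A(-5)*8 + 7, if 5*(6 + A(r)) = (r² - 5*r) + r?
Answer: 31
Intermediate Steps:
A(r) = -6 - 4*r/5 + r²/5 (A(r) = -6 + ((r² - 5*r) + r)/5 = -6 + (r² - 4*r)/5 = -6 + (-4*r/5 + r²/5) = -6 - 4*r/5 + r²/5)
A(-5)*8 + 7 = (-6 - ⅘*(-5) + (⅕)*(-5)²)*8 + 7 = (-6 + 4 + (⅕)*25)*8 + 7 = (-6 + 4 + 5)*8 + 7 = 3*8 + 7 = 24 + 7 = 31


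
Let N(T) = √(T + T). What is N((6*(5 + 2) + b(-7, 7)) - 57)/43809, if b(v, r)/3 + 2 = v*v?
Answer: 2*√7/14603 ≈ 0.00036236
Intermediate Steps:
b(v, r) = -6 + 3*v² (b(v, r) = -6 + 3*(v*v) = -6 + 3*v²)
N(T) = √2*√T (N(T) = √(2*T) = √2*√T)
N((6*(5 + 2) + b(-7, 7)) - 57)/43809 = (√2*√((6*(5 + 2) + (-6 + 3*(-7)²)) - 57))/43809 = (√2*√((6*7 + (-6 + 3*49)) - 57))*(1/43809) = (√2*√((42 + (-6 + 147)) - 57))*(1/43809) = (√2*√((42 + 141) - 57))*(1/43809) = (√2*√(183 - 57))*(1/43809) = (√2*√126)*(1/43809) = (√2*(3*√14))*(1/43809) = (6*√7)*(1/43809) = 2*√7/14603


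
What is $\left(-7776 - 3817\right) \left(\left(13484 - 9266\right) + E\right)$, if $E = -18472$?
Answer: $165246622$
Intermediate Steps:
$\left(-7776 - 3817\right) \left(\left(13484 - 9266\right) + E\right) = \left(-7776 - 3817\right) \left(\left(13484 - 9266\right) - 18472\right) = - 11593 \left(\left(13484 - 9266\right) - 18472\right) = - 11593 \left(4218 - 18472\right) = \left(-11593\right) \left(-14254\right) = 165246622$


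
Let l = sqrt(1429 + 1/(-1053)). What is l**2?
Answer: 1504736/1053 ≈ 1429.0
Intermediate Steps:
l = 4*sqrt(1222598)/117 (l = sqrt(1429 - 1/1053) = sqrt(1504736/1053) = 4*sqrt(1222598)/117 ≈ 37.802)
l**2 = (4*sqrt(1222598)/117)**2 = 1504736/1053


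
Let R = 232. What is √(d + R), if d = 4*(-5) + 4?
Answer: 6*√6 ≈ 14.697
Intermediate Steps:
d = -16 (d = -20 + 4 = -16)
√(d + R) = √(-16 + 232) = √216 = 6*√6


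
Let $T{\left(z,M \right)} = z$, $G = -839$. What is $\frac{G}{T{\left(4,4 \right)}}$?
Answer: $- \frac{839}{4} \approx -209.75$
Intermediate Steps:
$\frac{G}{T{\left(4,4 \right)}} = - \frac{839}{4}$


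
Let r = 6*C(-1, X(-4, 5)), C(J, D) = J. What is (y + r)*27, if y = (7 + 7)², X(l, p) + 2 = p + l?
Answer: 5130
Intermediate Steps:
X(l, p) = -2 + l + p (X(l, p) = -2 + (p + l) = -2 + (l + p) = -2 + l + p)
r = -6 (r = 6*(-1) = -6)
y = 196 (y = 14² = 196)
(y + r)*27 = (196 - 6)*27 = 190*27 = 5130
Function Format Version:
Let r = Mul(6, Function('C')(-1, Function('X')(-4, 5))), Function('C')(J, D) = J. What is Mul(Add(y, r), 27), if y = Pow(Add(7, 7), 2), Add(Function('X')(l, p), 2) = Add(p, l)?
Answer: 5130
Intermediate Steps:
Function('X')(l, p) = Add(-2, l, p) (Function('X')(l, p) = Add(-2, Add(p, l)) = Add(-2, Add(l, p)) = Add(-2, l, p))
r = -6 (r = Mul(6, -1) = -6)
y = 196 (y = Pow(14, 2) = 196)
Mul(Add(y, r), 27) = Mul(Add(196, -6), 27) = Mul(190, 27) = 5130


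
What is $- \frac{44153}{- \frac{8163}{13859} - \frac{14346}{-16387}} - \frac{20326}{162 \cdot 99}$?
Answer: $- \frac{8934553230493490}{57963232503} \approx -1.5414 \cdot 10^{5}$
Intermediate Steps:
$- \frac{44153}{- \frac{8163}{13859} - \frac{14346}{-16387}} - \frac{20326}{162 \cdot 99} = - \frac{44153}{\left(-8163\right) \frac{1}{13859} - - \frac{14346}{16387}} - \frac{20326}{16038} = - \frac{44153}{- \frac{8163}{13859} + \frac{14346}{16387}} - \frac{10163}{8019} = - \frac{44153}{\frac{65054133}{227107433}} - \frac{10163}{8019} = \left(-44153\right) \frac{227107433}{65054133} - \frac{10163}{8019} = - \frac{10027474489249}{65054133} - \frac{10163}{8019} = - \frac{8934553230493490}{57963232503}$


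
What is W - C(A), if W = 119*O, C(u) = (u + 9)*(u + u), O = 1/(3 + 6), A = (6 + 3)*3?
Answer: -17377/9 ≈ -1930.8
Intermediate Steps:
A = 27 (A = 9*3 = 27)
O = 1/9 ≈ 0.11111
C(u) = 2*u*(9 + u) (C(u) = (9 + u)*(2*u) = 2*u*(9 + u))
W = 119/9 (W = 119*(1/9) = 119/9 ≈ 13.222)
W - C(A) = 119/9 - 2*27*(9 + 27) = 119/9 - 2*27*36 = 119/9 - 1*1944 = 119/9 - 1944 = -17377/9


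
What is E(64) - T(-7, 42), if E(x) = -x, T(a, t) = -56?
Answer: -8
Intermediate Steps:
E(64) - T(-7, 42) = -1*64 - 1*(-56) = -64 + 56 = -8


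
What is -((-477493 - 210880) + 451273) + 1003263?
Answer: 1240363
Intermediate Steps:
-((-477493 - 210880) + 451273) + 1003263 = -(-688373 + 451273) + 1003263 = -1*(-237100) + 1003263 = 237100 + 1003263 = 1240363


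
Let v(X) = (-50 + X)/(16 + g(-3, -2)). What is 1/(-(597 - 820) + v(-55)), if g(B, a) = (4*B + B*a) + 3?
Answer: 13/2794 ≈ 0.0046528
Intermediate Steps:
g(B, a) = 3 + 4*B + B*a
v(X) = -50/13 + X/13 (v(X) = (-50 + X)/(16 + (3 + 4*(-3) - 3*(-2))) = (-50 + X)/(16 + (3 - 12 + 6)) = (-50 + X)/(16 - 3) = (-50 + X)/13 = (-50 + X)*(1/13) = -50/13 + X/13)
1/(-(597 - 820) + v(-55)) = 1/(-(597 - 820) + (-50/13 + (1/13)*(-55))) = 1/(-1*(-223) + (-50/13 - 55/13)) = 1/(223 - 105/13) = 1/(2794/13) = 13/2794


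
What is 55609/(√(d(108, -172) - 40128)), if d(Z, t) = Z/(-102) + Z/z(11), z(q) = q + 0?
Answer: -55609*I*√1402929726/7502298 ≈ -277.63*I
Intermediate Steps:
z(q) = q
d(Z, t) = 91*Z/1122 (d(Z, t) = Z/(-102) + Z/11 = Z*(-1/102) + Z*(1/11) = -Z/102 + Z/11 = 91*Z/1122)
55609/(√(d(108, -172) - 40128)) = 55609/(√((91/1122)*108 - 40128)) = 55609/(√(1638/187 - 40128)) = 55609/(√(-7502298/187)) = 55609/((I*√1402929726/187)) = 55609*(-I*√1402929726/7502298) = -55609*I*√1402929726/7502298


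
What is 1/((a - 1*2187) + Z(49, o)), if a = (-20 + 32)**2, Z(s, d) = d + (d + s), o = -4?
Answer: -1/2002 ≈ -0.00049950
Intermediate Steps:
Z(s, d) = s + 2*d
a = 144 (a = 12**2 = 144)
1/((a - 1*2187) + Z(49, o)) = 1/((144 - 1*2187) + (49 + 2*(-4))) = 1/((144 - 2187) + (49 - 8)) = 1/(-2043 + 41) = 1/(-2002) = -1/2002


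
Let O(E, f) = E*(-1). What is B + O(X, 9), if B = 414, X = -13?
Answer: 427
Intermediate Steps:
O(E, f) = -E
B + O(X, 9) = 414 - 1*(-13) = 414 + 13 = 427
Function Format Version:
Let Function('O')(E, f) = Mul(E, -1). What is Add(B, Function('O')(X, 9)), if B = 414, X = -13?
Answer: 427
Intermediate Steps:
Function('O')(E, f) = Mul(-1, E)
Add(B, Function('O')(X, 9)) = Add(414, Mul(-1, -13)) = Add(414, 13) = 427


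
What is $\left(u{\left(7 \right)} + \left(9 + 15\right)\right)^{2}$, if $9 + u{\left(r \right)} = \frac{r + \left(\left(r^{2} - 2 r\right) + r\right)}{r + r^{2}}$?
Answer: $\frac{16129}{64} \approx 252.02$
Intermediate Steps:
$u{\left(r \right)} = -9 + \frac{r^{2}}{r + r^{2}}$ ($u{\left(r \right)} = -9 + \frac{r + \left(\left(r^{2} - 2 r\right) + r\right)}{r + r^{2}} = -9 + \frac{r + \left(r^{2} - r\right)}{r + r^{2}} = -9 + \frac{r^{2}}{r + r^{2}}$)
$\left(u{\left(7 \right)} + \left(9 + 15\right)\right)^{2} = \left(\frac{-9 - 56}{1 + 7} + \left(9 + 15\right)\right)^{2} = \left(\frac{-9 - 56}{8} + 24\right)^{2} = \left(\frac{1}{8} \left(-65\right) + 24\right)^{2} = \left(- \frac{65}{8} + 24\right)^{2} = \left(\frac{127}{8}\right)^{2} = \frac{16129}{64}$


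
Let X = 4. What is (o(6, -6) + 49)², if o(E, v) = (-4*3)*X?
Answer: 1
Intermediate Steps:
o(E, v) = -48 (o(E, v) = -4*3*4 = -12*4 = -48)
(o(6, -6) + 49)² = (-48 + 49)² = 1² = 1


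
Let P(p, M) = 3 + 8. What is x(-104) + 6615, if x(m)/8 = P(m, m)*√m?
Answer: 6615 + 176*I*√26 ≈ 6615.0 + 897.43*I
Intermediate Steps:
P(p, M) = 11
x(m) = 88*√m (x(m) = 8*(11*√m) = 88*√m)
x(-104) + 6615 = 88*√(-104) + 6615 = 88*(2*I*√26) + 6615 = 176*I*√26 + 6615 = 6615 + 176*I*√26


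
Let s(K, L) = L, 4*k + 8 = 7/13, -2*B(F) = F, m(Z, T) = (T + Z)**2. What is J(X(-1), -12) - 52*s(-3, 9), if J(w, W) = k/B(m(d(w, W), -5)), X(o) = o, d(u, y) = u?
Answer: -437951/936 ≈ -467.90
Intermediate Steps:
B(F) = -F/2
k = -97/52 (k = -2 + (7/13)/4 = -2 + (7*(1/13))/4 = -2 + (1/4)*(7/13) = -2 + 7/52 = -97/52 ≈ -1.8654)
J(w, W) = 97/(26*(-5 + w)**2) (J(w, W) = -97*(-2/(-5 + w)**2)/52 = -(-97)/(26*(-5 + w)**2) = 97/(26*(-5 + w)**2))
J(X(-1), -12) - 52*s(-3, 9) = 97/(26*(-5 - 1)**2) - 52*9 = (97/26)/(-6)**2 - 468 = (97/26)*(1/36) - 468 = 97/936 - 468 = -437951/936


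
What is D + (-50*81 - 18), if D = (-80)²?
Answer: 2332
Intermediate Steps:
D = 6400
D + (-50*81 - 18) = 6400 + (-50*81 - 18) = 6400 + (-4050 - 18) = 6400 - 4068 = 2332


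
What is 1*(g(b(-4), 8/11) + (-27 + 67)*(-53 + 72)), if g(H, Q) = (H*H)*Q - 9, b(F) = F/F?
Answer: 8269/11 ≈ 751.73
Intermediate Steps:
b(F) = 1
g(H, Q) = -9 + Q*H² (g(H, Q) = H²*Q - 9 = Q*H² - 9 = -9 + Q*H²)
1*(g(b(-4), 8/11) + (-27 + 67)*(-53 + 72)) = 1*((-9 + (8/11)*1²) + (-27 + 67)*(-53 + 72)) = 1*((-9 + (8*(1/11))*1) + 40*19) = 1*((-9 + (8/11)*1) + 760) = 1*((-9 + 8/11) + 760) = 1*(-91/11 + 760) = 1*(8269/11) = 8269/11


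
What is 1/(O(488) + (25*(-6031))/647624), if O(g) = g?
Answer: 647624/315889737 ≈ 0.0020502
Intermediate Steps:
1/(O(488) + (25*(-6031))/647624) = 1/(488 + (25*(-6031))/647624) = 1/(488 - 150775*1/647624) = 1/(488 - 150775/647624) = 1/(315889737/647624) = 647624/315889737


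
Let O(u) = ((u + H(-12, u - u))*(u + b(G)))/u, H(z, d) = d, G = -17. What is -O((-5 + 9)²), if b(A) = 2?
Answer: -18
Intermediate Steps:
O(u) = 2 + u (O(u) = ((u + (u - u))*(u + 2))/u = ((u + 0)*(2 + u))/u = (u*(2 + u))/u = 2 + u)
-O((-5 + 9)²) = -(2 + (-5 + 9)²) = -(2 + 4²) = -(2 + 16) = -1*18 = -18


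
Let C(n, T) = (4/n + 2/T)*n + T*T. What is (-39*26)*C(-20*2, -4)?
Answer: -40560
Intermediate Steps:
C(n, T) = T² + n*(2/T + 4/n) (C(n, T) = (2/T + 4/n)*n + T² = n*(2/T + 4/n) + T² = T² + n*(2/T + 4/n))
(-39*26)*C(-20*2, -4) = (-39*26)*(4 + (-4)² + 2*(-20*2)/(-4)) = -1014*(4 + 16 + 2*(-5*8)*(-¼)) = -1014*(4 + 16 + 2*(-40)*(-¼)) = -1014*(4 + 16 + 20) = -1014*40 = -40560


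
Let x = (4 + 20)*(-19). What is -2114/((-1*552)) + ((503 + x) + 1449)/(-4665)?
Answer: 502001/143060 ≈ 3.5090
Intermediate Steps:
x = -456 (x = 24*(-19) = -456)
-2114/((-1*552)) + ((503 + x) + 1449)/(-4665) = -2114/((-1*552)) + ((503 - 456) + 1449)/(-4665) = -2114/(-552) + (47 + 1449)*(-1/4665) = -2114*(-1/552) + 1496*(-1/4665) = 1057/276 - 1496/4665 = 502001/143060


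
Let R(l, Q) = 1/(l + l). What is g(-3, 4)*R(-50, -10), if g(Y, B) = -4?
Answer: 1/25 ≈ 0.040000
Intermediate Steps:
R(l, Q) = 1/(2*l)
g(-3, 4)*R(-50, -10) = -2/(-50) = -2*(-1)/50 = -4*(-1/100) = 1/25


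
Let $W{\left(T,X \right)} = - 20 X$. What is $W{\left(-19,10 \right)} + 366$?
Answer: $166$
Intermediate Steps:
$W{\left(-19,10 \right)} + 366 = \left(-20\right) 10 + 366 = -200 + 366 = 166$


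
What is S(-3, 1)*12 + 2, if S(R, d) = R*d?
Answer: -34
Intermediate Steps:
S(-3, 1)*12 + 2 = -3*1*12 + 2 = -3*12 + 2 = -36 + 2 = -34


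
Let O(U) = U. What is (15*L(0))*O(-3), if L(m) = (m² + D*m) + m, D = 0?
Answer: 0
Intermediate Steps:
L(m) = m + m² (L(m) = (m² + 0*m) + m = (m² + 0) + m = m² + m = m + m²)
(15*L(0))*O(-3) = (15*(0*(1 + 0)))*(-3) = (15*(0*1))*(-3) = (15*0)*(-3) = 0*(-3) = 0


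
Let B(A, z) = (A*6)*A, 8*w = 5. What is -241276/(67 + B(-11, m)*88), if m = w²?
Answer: -241276/63955 ≈ -3.7726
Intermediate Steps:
w = 5/8 (w = (⅛)*5 = 5/8 ≈ 0.62500)
m = 25/64 (m = (5/8)² = 25/64 ≈ 0.39063)
B(A, z) = 6*A² (B(A, z) = (6*A)*A = 6*A²)
-241276/(67 + B(-11, m)*88) = -241276/(67 + (6*(-11)²)*88) = -241276/(67 + (6*121)*88) = -241276/(67 + 726*88) = -241276/(67 + 63888) = -241276/63955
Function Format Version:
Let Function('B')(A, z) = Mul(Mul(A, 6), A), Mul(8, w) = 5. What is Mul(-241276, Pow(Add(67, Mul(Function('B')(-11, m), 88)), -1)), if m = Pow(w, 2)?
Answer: Rational(-241276, 63955) ≈ -3.7726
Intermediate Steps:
w = Rational(5, 8) (w = Mul(Rational(1, 8), 5) = Rational(5, 8) ≈ 0.62500)
m = Rational(25, 64) (m = Pow(Rational(5, 8), 2) = Rational(25, 64) ≈ 0.39063)
Function('B')(A, z) = Mul(6, Pow(A, 2)) (Function('B')(A, z) = Mul(Mul(6, A), A) = Mul(6, Pow(A, 2)))
Mul(-241276, Pow(Add(67, Mul(Function('B')(-11, m), 88)), -1)) = Mul(-241276, Pow(Add(67, Mul(Mul(6, Pow(-11, 2)), 88)), -1)) = Mul(-241276, Pow(Add(67, Mul(Mul(6, 121), 88)), -1)) = Mul(-241276, Pow(Add(67, Mul(726, 88)), -1)) = Mul(-241276, Pow(Add(67, 63888), -1)) = Mul(-241276, Pow(63955, -1)) = Mul(-241276, Rational(1, 63955)) = Rational(-241276, 63955)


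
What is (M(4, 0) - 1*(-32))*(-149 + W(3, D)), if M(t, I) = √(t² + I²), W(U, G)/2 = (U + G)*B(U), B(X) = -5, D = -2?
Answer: -5724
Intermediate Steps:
W(U, G) = -10*G - 10*U (W(U, G) = 2*((U + G)*(-5)) = 2*((G + U)*(-5)) = 2*(-5*G - 5*U) = -10*G - 10*U)
M(t, I) = √(I² + t²)
(M(4, 0) - 1*(-32))*(-149 + W(3, D)) = (√(0² + 4²) - 1*(-32))*(-149 + (-10*(-2) - 10*3)) = (√(0 + 16) + 32)*(-149 + (20 - 30)) = (√16 + 32)*(-149 - 10) = (4 + 32)*(-159) = 36*(-159) = -5724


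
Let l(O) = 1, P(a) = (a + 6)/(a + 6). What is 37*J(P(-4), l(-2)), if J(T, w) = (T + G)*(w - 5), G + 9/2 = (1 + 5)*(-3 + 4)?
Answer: -370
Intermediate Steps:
P(a) = 1 (P(a) = (6 + a)/(6 + a) = 1)
G = 3/2 (G = -9/2 + (1 + 5)*(-3 + 4) = -9/2 + 6*1 = -9/2 + 6 = 3/2 ≈ 1.5000)
J(T, w) = (-5 + w)*(3/2 + T) (J(T, w) = (T + 3/2)*(w - 5) = (3/2 + T)*(-5 + w) = (-5 + w)*(3/2 + T))
37*J(P(-4), l(-2)) = 37*(-15/2 - 5*1 + (3/2)*1 + 1*1) = 37*(-15/2 - 5 + 3/2 + 1) = 37*(-10) = -370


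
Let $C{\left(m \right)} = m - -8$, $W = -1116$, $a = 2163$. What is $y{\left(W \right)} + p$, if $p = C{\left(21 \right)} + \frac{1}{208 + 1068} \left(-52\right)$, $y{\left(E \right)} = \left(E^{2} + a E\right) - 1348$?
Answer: $- \frac{373156962}{319} \approx -1.1698 \cdot 10^{6}$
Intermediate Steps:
$C{\left(m \right)} = 8 + m$ ($C{\left(m \right)} = m + 8 = 8 + m$)
$y{\left(E \right)} = -1348 + E^{2} + 2163 E$ ($y{\left(E \right)} = \left(E^{2} + 2163 E\right) - 1348 = -1348 + E^{2} + 2163 E$)
$p = \frac{9238}{319}$ ($p = \left(8 + 21\right) + \frac{1}{208 + 1068} \left(-52\right) = 29 + \frac{1}{1276} \left(-52\right) = 29 - \frac{13}{319} = \frac{9238}{319} \approx 28.959$)
$y{\left(W \right)} + p = \left(-1348 + \left(-1116\right)^{2} + 2163 \left(-1116\right)\right) + \frac{9238}{319} = \left(-1348 + 1245456 - 2413908\right) + \frac{9238}{319} = -1169800 + \frac{9238}{319} = - \frac{373156962}{319}$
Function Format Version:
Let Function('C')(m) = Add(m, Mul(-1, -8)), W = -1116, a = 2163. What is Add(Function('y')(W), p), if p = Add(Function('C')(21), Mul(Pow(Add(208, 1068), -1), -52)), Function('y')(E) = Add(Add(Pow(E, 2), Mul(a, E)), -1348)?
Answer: Rational(-373156962, 319) ≈ -1.1698e+6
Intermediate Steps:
Function('C')(m) = Add(8, m) (Function('C')(m) = Add(m, 8) = Add(8, m))
Function('y')(E) = Add(-1348, Pow(E, 2), Mul(2163, E)) (Function('y')(E) = Add(Add(Pow(E, 2), Mul(2163, E)), -1348) = Add(-1348, Pow(E, 2), Mul(2163, E)))
p = Rational(9238, 319) (p = Add(Add(8, 21), Mul(Pow(Add(208, 1068), -1), -52)) = Add(29, Mul(Pow(1276, -1), -52)) = Add(29, Mul(Rational(1, 1276), -52)) = Add(29, Rational(-13, 319)) = Rational(9238, 319) ≈ 28.959)
Add(Function('y')(W), p) = Add(Add(-1348, Pow(-1116, 2), Mul(2163, -1116)), Rational(9238, 319)) = Add(Add(-1348, 1245456, -2413908), Rational(9238, 319)) = Add(-1169800, Rational(9238, 319)) = Rational(-373156962, 319)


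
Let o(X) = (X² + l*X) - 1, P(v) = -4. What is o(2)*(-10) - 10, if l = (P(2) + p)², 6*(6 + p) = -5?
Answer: -21485/9 ≈ -2387.2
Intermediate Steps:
p = -41/6 (p = -6 + (⅙)*(-5) = -6 - ⅚ = -41/6 ≈ -6.8333)
l = 4225/36 (l = (-4 - 41/6)² = (-65/6)² = 4225/36 ≈ 117.36)
o(X) = -1 + X² + 4225*X/36 (o(X) = (X² + 4225*X/36) - 1 = -1 + X² + 4225*X/36)
o(2)*(-10) - 10 = (-1 + 2² + (4225/36)*2)*(-10) - 10 = (-1 + 4 + 4225/18)*(-10) - 10 = (4279/18)*(-10) - 10 = -21395/9 - 10 = -21485/9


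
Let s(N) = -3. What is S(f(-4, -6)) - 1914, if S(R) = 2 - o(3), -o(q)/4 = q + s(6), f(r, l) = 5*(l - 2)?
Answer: -1912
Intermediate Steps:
f(r, l) = -10 + 5*l (f(r, l) = 5*(-2 + l) = -10 + 5*l)
o(q) = 12 - 4*q (o(q) = -4*(q - 3) = -4*(-3 + q) = 12 - 4*q)
S(R) = 2 (S(R) = 2 - (12 - 4*3) = 2 - (12 - 12) = 2 - 1*0 = 2 + 0 = 2)
S(f(-4, -6)) - 1914 = 2 - 1914 = -1912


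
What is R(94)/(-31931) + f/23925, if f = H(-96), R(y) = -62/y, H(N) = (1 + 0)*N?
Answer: -47776999/11968537075 ≈ -0.0039919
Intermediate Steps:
H(N) = N (H(N) = 1*N = N)
f = -96
R(94)/(-31931) + f/23925 = -62/94/(-31931) - 96/23925 = -62*1/94*(-1/31931) - 96*1/23925 = -31/47*(-1/31931) - 32/7975 = 31/1500757 - 32/7975 = -47776999/11968537075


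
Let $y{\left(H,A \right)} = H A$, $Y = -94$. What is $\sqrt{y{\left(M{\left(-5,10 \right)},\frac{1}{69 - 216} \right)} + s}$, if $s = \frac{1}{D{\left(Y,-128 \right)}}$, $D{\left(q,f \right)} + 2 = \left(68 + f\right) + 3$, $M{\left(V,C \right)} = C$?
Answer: $\frac{i \sqrt{130449}}{1239} \approx 0.29151 i$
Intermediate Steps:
$y{\left(H,A \right)} = A H$
$D{\left(q,f \right)} = 69 + f$ ($D{\left(q,f \right)} = -2 + \left(\left(68 + f\right) + 3\right) = -2 + \left(71 + f\right) = 69 + f$)
$s = - \frac{1}{59}$ ($s = \frac{1}{69 - 128} = \frac{1}{-59} = - \frac{1}{59} \approx -0.016949$)
$\sqrt{y{\left(M{\left(-5,10 \right)},\frac{1}{69 - 216} \right)} + s} = \sqrt{\frac{1}{69 - 216} \cdot 10 - \frac{1}{59}} = \sqrt{\frac{1}{-147} \cdot 10 - \frac{1}{59}} = \sqrt{\left(- \frac{1}{147}\right) 10 - \frac{1}{59}} = \sqrt{- \frac{10}{147} - \frac{1}{59}} = \sqrt{- \frac{737}{8673}} = \frac{i \sqrt{130449}}{1239}$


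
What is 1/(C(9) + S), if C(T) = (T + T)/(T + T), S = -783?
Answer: -1/782 ≈ -0.0012788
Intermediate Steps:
C(T) = 1 (C(T) = (2*T)/((2*T)) = (2*T)*(1/(2*T)) = 1)
1/(C(9) + S) = 1/(1 - 783) = 1/(-782) = -1/782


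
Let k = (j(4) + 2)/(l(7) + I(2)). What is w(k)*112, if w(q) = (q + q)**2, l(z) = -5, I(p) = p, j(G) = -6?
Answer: 7168/9 ≈ 796.44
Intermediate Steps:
k = 4/3 (k = (-6 + 2)/(-5 + 2) = -4/(-3) = -4*(-1/3) = 4/3 ≈ 1.3333)
w(q) = 4*q**2 (w(q) = (2*q)**2 = 4*q**2)
w(k)*112 = (4*(4/3)**2)*112 = (4*(16/9))*112 = (64/9)*112 = 7168/9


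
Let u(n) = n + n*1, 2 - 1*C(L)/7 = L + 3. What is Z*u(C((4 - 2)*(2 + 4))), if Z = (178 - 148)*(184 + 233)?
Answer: -2276820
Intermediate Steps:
C(L) = -7 - 7*L (C(L) = 14 - 7*(L + 3) = 14 - 7*(3 + L) = 14 + (-21 - 7*L) = -7 - 7*L)
u(n) = 2*n (u(n) = n + n = 2*n)
Z = 12510 (Z = 30*417 = 12510)
Z*u(C((4 - 2)*(2 + 4))) = 12510*(2*(-7 - 7*(4 - 2)*(2 + 4))) = 12510*(2*(-7 - 14*6)) = 12510*(2*(-7 - 7*12)) = 12510*(2*(-7 - 84)) = 12510*(2*(-91)) = 12510*(-182) = -2276820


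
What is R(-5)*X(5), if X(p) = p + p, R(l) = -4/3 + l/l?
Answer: -10/3 ≈ -3.3333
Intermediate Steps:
R(l) = -1/3 (R(l) = -4*1/3 + 1 = -4/3 + 1 = -1/3)
X(p) = 2*p
R(-5)*X(5) = -2*5/3 = -1/3*10 = -10/3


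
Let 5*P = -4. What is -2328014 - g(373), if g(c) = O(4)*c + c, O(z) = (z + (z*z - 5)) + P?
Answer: -11668418/5 ≈ -2.3337e+6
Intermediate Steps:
P = -⅘ (P = (⅕)*(-4) = -⅘ ≈ -0.80000)
O(z) = -29/5 + z + z² (O(z) = (z + (z*z - 5)) - ⅘ = (z + (z² - 5)) - ⅘ = (z + (-5 + z²)) - ⅘ = (-5 + z + z²) - ⅘ = -29/5 + z + z²)
g(c) = 76*c/5 (g(c) = (-29/5 + 4 + 4²)*c + c = (-29/5 + 4 + 16)*c + c = 71*c/5 + c = 76*c/5)
-2328014 - g(373) = -2328014 - 76*373/5 = -2328014 - 1*28348/5 = -2328014 - 28348/5 = -11668418/5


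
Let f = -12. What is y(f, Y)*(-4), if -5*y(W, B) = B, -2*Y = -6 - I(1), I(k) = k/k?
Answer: 14/5 ≈ 2.8000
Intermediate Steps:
I(k) = 1
Y = 7/2 (Y = -(-6 - 1*1)/2 = -(-6 - 1)/2 = -½*(-7) = 7/2 ≈ 3.5000)
y(W, B) = -B/5
y(f, Y)*(-4) = -⅕*7/2*(-4) = -7/10*(-4) = 14/5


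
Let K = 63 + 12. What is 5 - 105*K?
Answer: -7870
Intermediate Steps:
K = 75
5 - 105*K = 5 - 105*75 = 5 - 7875 = -7870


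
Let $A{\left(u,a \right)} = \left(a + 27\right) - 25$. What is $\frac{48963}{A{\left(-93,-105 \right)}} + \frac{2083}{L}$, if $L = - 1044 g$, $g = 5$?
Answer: $- \frac{255801409}{537660} \approx -475.77$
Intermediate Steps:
$A{\left(u,a \right)} = 2 + a$ ($A{\left(u,a \right)} = \left(27 + a\right) - 25 = 2 + a$)
$L = -5220$ ($L = \left(-1044\right) 5 = -5220$)
$\frac{48963}{A{\left(-93,-105 \right)}} + \frac{2083}{L} = \frac{48963}{2 - 105} + \frac{2083}{-5220} = \frac{48963}{-103} + 2083 \left(- \frac{1}{5220}\right) = 48963 \left(- \frac{1}{103}\right) - \frac{2083}{5220} = - \frac{48963}{103} - \frac{2083}{5220} = - \frac{255801409}{537660}$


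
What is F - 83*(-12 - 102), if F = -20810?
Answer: -11348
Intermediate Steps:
F - 83*(-12 - 102) = -20810 - 83*(-12 - 102) = -20810 - 83*(-114) = -20810 + 9462 = -11348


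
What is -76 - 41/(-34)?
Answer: -2543/34 ≈ -74.794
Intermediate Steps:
-76 - 41/(-34) = -76 - 1/34*(-41) = -76 + 41/34 = -2543/34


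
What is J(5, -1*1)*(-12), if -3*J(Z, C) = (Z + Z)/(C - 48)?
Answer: -40/49 ≈ -0.81633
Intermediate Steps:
J(Z, C) = -2*Z/(3*(-48 + C)) (J(Z, C) = -(Z + Z)/(3*(C - 48)) = -2*Z/(3*(-48 + C)))
J(5, -1*1)*(-12) = -2*5/(-144 + 3*(-1*1))*(-12) = -2*5/(-144 + 3*(-1))*(-12) = -2*5/(-144 - 3)*(-12) = -2*5/(-147)*(-12) = -2*5*(-1/147)*(-12) = (10/147)*(-12) = -40/49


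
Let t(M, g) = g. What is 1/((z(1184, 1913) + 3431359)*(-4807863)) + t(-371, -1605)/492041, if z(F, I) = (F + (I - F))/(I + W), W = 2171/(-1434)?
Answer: -72579452871302288239976/22250508766096463555741973 ≈ -0.0032619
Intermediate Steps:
W = -2171/1434 (W = 2171*(-1/1434) = -2171/1434 ≈ -1.5139)
z(F, I) = I/(-2171/1434 + I) (z(F, I) = (F + (I - F))/(I - 2171/1434) = I/(-2171/1434 + I))
1/((z(1184, 1913) + 3431359)*(-4807863)) + t(-371, -1605)/492041 = 1/((1434*1913/(-2171 + 1434*1913) + 3431359)*(-4807863)) - 1605/492041 = -1/4807863/(1434*1913/(-2171 + 2743242) + 3431359) - 1605*1/492041 = -1/4807863/(1434*1913/2741071 + 3431359) - 1605/492041 = -1/4807863/(1434*1913*(1/2741071) + 3431359) - 1605/492041 = -1/4807863/(2743242/2741071 + 3431359) - 1605/492041 = -1/4807863/(9405601388731/2741071) - 1605/492041 = (2741071/9405601388731)*(-1/4807863) - 1605/492041 = -2741071/45220842909628391853 - 1605/492041 = -72579452871302288239976/22250508766096463555741973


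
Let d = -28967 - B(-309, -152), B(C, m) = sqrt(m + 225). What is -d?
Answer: 28967 + sqrt(73) ≈ 28976.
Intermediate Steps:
B(C, m) = sqrt(225 + m)
d = -28967 - sqrt(73) (d = -28967 - sqrt(225 - 152) = -28967 - sqrt(73) ≈ -28976.)
-d = -(-28967 - sqrt(73)) = 28967 + sqrt(73)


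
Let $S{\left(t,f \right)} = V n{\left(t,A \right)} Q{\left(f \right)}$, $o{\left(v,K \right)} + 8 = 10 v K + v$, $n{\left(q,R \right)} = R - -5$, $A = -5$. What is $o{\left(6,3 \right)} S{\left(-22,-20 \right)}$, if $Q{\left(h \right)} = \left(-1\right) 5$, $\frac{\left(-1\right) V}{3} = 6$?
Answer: $0$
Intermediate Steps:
$V = -18$ ($V = \left(-3\right) 6 = -18$)
$n{\left(q,R \right)} = 5 + R$ ($n{\left(q,R \right)} = R + 5 = 5 + R$)
$o{\left(v,K \right)} = -8 + v + 10 K v$ ($o{\left(v,K \right)} = -8 + \left(10 v K + v\right) = -8 + \left(10 K v + v\right) = -8 + \left(v + 10 K v\right) = -8 + v + 10 K v$)
$Q{\left(h \right)} = -5$
$S{\left(t,f \right)} = 0$ ($S{\left(t,f \right)} = - 18 \left(5 - 5\right) \left(-5\right) = \left(-18\right) 0 \left(-5\right) = 0 \left(-5\right) = 0$)
$o{\left(6,3 \right)} S{\left(-22,-20 \right)} = \left(-8 + 6 + 10 \cdot 3 \cdot 6\right) 0 = \left(-8 + 6 + 180\right) 0 = 178 \cdot 0 = 0$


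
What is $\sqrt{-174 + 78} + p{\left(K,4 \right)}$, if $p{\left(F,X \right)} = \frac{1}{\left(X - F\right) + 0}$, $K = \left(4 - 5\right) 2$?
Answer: $\frac{1}{6} + 4 i \sqrt{6} \approx 0.16667 + 9.798 i$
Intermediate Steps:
$K = -2$ ($K = \left(-1\right) 2 = -2$)
$p{\left(F,X \right)} = \frac{1}{X - F}$
$\sqrt{-174 + 78} + p{\left(K,4 \right)} = \sqrt{-174 + 78} - \frac{1}{-2 - 4} = \sqrt{-96} - \frac{1}{-2 - 4} = 4 i \sqrt{6} - \frac{1}{-6} = 4 i \sqrt{6} - - \frac{1}{6} = 4 i \sqrt{6} + \frac{1}{6} = \frac{1}{6} + 4 i \sqrt{6}$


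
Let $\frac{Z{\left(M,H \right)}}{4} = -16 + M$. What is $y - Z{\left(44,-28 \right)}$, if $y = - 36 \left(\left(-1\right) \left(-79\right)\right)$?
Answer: $-2956$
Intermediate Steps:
$Z{\left(M,H \right)} = -64 + 4 M$ ($Z{\left(M,H \right)} = 4 \left(-16 + M\right) = -64 + 4 M$)
$y = -2844$ ($y = \left(-36\right) 79 = -2844$)
$y - Z{\left(44,-28 \right)} = -2844 - \left(-64 + 4 \cdot 44\right) = -2844 - \left(-64 + 176\right) = -2844 - 112 = -2956$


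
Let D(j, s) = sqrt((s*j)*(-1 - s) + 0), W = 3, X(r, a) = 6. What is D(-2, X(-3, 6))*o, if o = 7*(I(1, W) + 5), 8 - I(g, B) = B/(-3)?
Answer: 196*sqrt(21) ≈ 898.18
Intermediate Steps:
I(g, B) = 8 + B/3 (I(g, B) = 8 - B/(-3) = 8 - B*(-1)/3 = 8 - (-1)*B/3 = 8 + B/3)
D(j, s) = sqrt(j*s*(-1 - s)) (D(j, s) = sqrt((j*s)*(-1 - s) + 0) = sqrt(j*s*(-1 - s) + 0) = sqrt(j*s*(-1 - s)))
o = 98 (o = 7*((8 + (1/3)*3) + 5) = 7*((8 + 1) + 5) = 7*(9 + 5) = 7*14 = 98)
D(-2, X(-3, 6))*o = sqrt(-1*(-2)*6*(1 + 6))*98 = sqrt(-1*(-2)*6*7)*98 = sqrt(84)*98 = (2*sqrt(21))*98 = 196*sqrt(21)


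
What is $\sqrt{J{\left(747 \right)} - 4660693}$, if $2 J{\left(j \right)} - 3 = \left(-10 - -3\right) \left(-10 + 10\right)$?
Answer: $\frac{i \sqrt{18642766}}{2} \approx 2158.9 i$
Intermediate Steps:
$J{\left(j \right)} = \frac{3}{2}$ ($J{\left(j \right)} = \frac{3}{2} + \frac{\left(-10 - -3\right) \left(-10 + 10\right)}{2} = \frac{3}{2} + \frac{\left(-10 + 3\right) 0}{2} = \frac{3}{2} + \frac{\left(-7\right) 0}{2} = \frac{3}{2} + \frac{1}{2} \cdot 0 = \frac{3}{2} + 0 = \frac{3}{2}$)
$\sqrt{J{\left(747 \right)} - 4660693} = \sqrt{\frac{3}{2} - 4660693} = \sqrt{- \frac{9321383}{2}} = \frac{i \sqrt{18642766}}{2}$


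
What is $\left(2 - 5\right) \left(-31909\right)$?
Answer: $95727$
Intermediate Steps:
$\left(2 - 5\right) \left(-31909\right) = \left(-3\right) \left(-31909\right) = 95727$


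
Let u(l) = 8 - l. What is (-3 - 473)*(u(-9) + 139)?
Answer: -74256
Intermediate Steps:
(-3 - 473)*(u(-9) + 139) = (-3 - 473)*((8 - 1*(-9)) + 139) = -476*((8 + 9) + 139) = -476*(17 + 139) = -476*156 = -74256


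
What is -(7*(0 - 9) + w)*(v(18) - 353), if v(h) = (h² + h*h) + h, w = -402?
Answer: 145545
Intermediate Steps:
v(h) = h + 2*h² (v(h) = (h² + h²) + h = 2*h² + h = h + 2*h²)
-(7*(0 - 9) + w)*(v(18) - 353) = -(7*(0 - 9) - 402)*(18*(1 + 2*18) - 353) = -(7*(-9) - 402)*(18*(1 + 36) - 353) = -(-63 - 402)*(18*37 - 353) = -(-465)*(666 - 353) = -(-465)*313 = -1*(-145545) = 145545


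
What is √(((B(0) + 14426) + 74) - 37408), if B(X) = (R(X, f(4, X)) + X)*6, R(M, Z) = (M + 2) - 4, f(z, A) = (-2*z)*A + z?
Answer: 2*I*√5730 ≈ 151.39*I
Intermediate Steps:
f(z, A) = z - 2*A*z (f(z, A) = -2*A*z + z = z - 2*A*z)
R(M, Z) = -2 + M (R(M, Z) = (2 + M) - 4 = -2 + M)
B(X) = -12 + 12*X (B(X) = ((-2 + X) + X)*6 = (-2 + 2*X)*6 = -12 + 12*X)
√(((B(0) + 14426) + 74) - 37408) = √((((-12 + 12*0) + 14426) + 74) - 37408) = √((((-12 + 0) + 14426) + 74) - 37408) = √(((-12 + 14426) + 74) - 37408) = √((14414 + 74) - 37408) = √(14488 - 37408) = √(-22920) = 2*I*√5730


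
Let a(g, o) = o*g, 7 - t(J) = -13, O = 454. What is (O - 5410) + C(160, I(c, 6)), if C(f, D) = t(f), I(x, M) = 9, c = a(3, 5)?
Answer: -4936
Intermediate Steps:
t(J) = 20 (t(J) = 7 - 1*(-13) = 7 + 13 = 20)
a(g, o) = g*o
c = 15 (c = 3*5 = 15)
C(f, D) = 20
(O - 5410) + C(160, I(c, 6)) = (454 - 5410) + 20 = -4956 + 20 = -4936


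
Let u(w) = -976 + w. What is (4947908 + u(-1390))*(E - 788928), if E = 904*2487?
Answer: 7217128351440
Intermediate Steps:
E = 2248248
(4947908 + u(-1390))*(E - 788928) = (4947908 + (-976 - 1390))*(2248248 - 788928) = (4947908 - 2366)*1459320 = 4945542*1459320 = 7217128351440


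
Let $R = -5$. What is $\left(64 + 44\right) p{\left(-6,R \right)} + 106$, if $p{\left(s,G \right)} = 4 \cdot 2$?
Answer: $970$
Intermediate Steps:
$p{\left(s,G \right)} = 8$
$\left(64 + 44\right) p{\left(-6,R \right)} + 106 = \left(64 + 44\right) 8 + 106 = 108 \cdot 8 + 106 = 864 + 106 = 970$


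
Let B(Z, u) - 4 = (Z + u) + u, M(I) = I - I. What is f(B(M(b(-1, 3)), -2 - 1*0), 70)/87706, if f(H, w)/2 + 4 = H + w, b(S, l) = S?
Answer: 66/43853 ≈ 0.0015050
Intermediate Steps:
M(I) = 0
B(Z, u) = 4 + Z + 2*u (B(Z, u) = 4 + ((Z + u) + u) = 4 + (Z + 2*u) = 4 + Z + 2*u)
f(H, w) = -8 + 2*H + 2*w (f(H, w) = -8 + 2*(H + w) = -8 + (2*H + 2*w) = -8 + 2*H + 2*w)
f(B(M(b(-1, 3)), -2 - 1*0), 70)/87706 = (-8 + 2*(4 + 0 + 2*(-2 - 1*0)) + 2*70)/87706 = (-8 + 2*(4 + 0 + 2*(-2 + 0)) + 140)*(1/87706) = (-8 + 2*(4 + 0 + 2*(-2)) + 140)*(1/87706) = (-8 + 2*(4 + 0 - 4) + 140)*(1/87706) = (-8 + 2*0 + 140)*(1/87706) = (-8 + 0 + 140)*(1/87706) = 132*(1/87706) = 66/43853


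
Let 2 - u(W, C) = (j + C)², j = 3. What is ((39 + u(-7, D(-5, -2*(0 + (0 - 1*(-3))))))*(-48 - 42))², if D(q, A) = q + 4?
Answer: 11088900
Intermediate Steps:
D(q, A) = 4 + q
u(W, C) = 2 - (3 + C)²
((39 + u(-7, D(-5, -2*(0 + (0 - 1*(-3))))))*(-48 - 42))² = ((39 + (2 - (3 + (4 - 5))²))*(-48 - 42))² = ((39 + (2 - (3 - 1)²))*(-90))² = ((39 + (2 - 1*2²))*(-90))² = ((39 + (2 - 1*4))*(-90))² = ((39 + (2 - 4))*(-90))² = ((39 - 2)*(-90))² = (37*(-90))² = (-3330)² = 11088900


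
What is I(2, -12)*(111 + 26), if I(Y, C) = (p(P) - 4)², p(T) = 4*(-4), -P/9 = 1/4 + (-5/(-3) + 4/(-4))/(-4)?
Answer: 54800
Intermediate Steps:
P = -¾ (P = -9*(1/4 + (-5/(-3) + 4/(-4))/(-4)) = -9*(1*(¼) + (-5*(-⅓) + 4*(-¼))*(-¼)) = -9*(¼ + (5/3 - 1)*(-¼)) = -9*(¼ + (⅔)*(-¼)) = -9*(¼ - ⅙) = -9*1/12 = -¾ ≈ -0.75000)
p(T) = -16
I(Y, C) = 400 (I(Y, C) = (-16 - 4)² = (-20)² = 400)
I(2, -12)*(111 + 26) = 400*(111 + 26) = 400*137 = 54800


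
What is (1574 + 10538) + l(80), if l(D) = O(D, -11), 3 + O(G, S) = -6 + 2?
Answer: 12105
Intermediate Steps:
O(G, S) = -7 (O(G, S) = -3 + (-6 + 2) = -3 - 4 = -7)
l(D) = -7
(1574 + 10538) + l(80) = (1574 + 10538) - 7 = 12112 - 7 = 12105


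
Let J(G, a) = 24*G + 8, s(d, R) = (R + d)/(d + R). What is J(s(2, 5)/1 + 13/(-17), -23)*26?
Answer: 6032/17 ≈ 354.82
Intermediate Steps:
s(d, R) = 1 (s(d, R) = (R + d)/(R + d) = 1)
J(G, a) = 8 + 24*G
J(s(2, 5)/1 + 13/(-17), -23)*26 = (8 + 24*(1/1 + 13/(-17)))*26 = (8 + 24*(1*1 + 13*(-1/17)))*26 = (8 + 24*(1 - 13/17))*26 = (8 + 24*(4/17))*26 = (8 + 96/17)*26 = (232/17)*26 = 6032/17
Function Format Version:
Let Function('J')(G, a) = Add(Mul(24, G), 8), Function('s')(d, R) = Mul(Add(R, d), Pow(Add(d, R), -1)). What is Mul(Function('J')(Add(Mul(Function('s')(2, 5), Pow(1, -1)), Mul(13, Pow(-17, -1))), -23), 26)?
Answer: Rational(6032, 17) ≈ 354.82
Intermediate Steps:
Function('s')(d, R) = 1 (Function('s')(d, R) = Mul(Add(R, d), Pow(Add(R, d), -1)) = 1)
Function('J')(G, a) = Add(8, Mul(24, G))
Mul(Function('J')(Add(Mul(Function('s')(2, 5), Pow(1, -1)), Mul(13, Pow(-17, -1))), -23), 26) = Mul(Add(8, Mul(24, Add(Mul(1, Pow(1, -1)), Mul(13, Pow(-17, -1))))), 26) = Mul(Add(8, Mul(24, Add(Mul(1, 1), Mul(13, Rational(-1, 17))))), 26) = Mul(Add(8, Mul(24, Add(1, Rational(-13, 17)))), 26) = Mul(Add(8, Mul(24, Rational(4, 17))), 26) = Mul(Add(8, Rational(96, 17)), 26) = Mul(Rational(232, 17), 26) = Rational(6032, 17)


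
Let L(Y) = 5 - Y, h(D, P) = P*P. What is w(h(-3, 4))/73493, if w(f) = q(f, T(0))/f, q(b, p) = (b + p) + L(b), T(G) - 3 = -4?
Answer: 1/293972 ≈ 3.4017e-6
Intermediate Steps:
T(G) = -1 (T(G) = 3 - 4 = -1)
h(D, P) = P**2
q(b, p) = 5 + p (q(b, p) = (b + p) + (5 - b) = 5 + p)
w(f) = 4/f (w(f) = (5 - 1)/f = 4/f)
w(h(-3, 4))/73493 = (4/(4**2))/73493 = (4/16)*(1/73493) = (4*(1/16))*(1/73493) = (1/4)*(1/73493) = 1/293972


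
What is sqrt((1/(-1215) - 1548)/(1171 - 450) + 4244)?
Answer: sqrt(40187748763785)/97335 ≈ 65.130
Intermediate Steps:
sqrt((1/(-1215) - 1548)/(1171 - 450) + 4244) = sqrt((-1/1215 - 1548)/721 + 4244) = sqrt(-1880821/1215*1/721 + 4244) = sqrt(-1880821/876015 + 4244) = sqrt(3715926839/876015) = sqrt(40187748763785)/97335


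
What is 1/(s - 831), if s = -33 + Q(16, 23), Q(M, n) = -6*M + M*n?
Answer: -1/592 ≈ -0.0016892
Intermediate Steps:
s = 239 (s = -33 + 16*(-6 + 23) = -33 + 16*17 = -33 + 272 = 239)
1/(s - 831) = 1/(239 - 831) = 1/(-592) = -1/592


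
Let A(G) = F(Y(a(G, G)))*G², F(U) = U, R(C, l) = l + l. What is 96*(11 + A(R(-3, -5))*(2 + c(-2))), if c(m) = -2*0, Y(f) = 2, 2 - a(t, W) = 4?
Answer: 39456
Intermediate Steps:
a(t, W) = -2 (a(t, W) = 2 - 1*4 = 2 - 4 = -2)
R(C, l) = 2*l
c(m) = 0
A(G) = 2*G²
96*(11 + A(R(-3, -5))*(2 + c(-2))) = 96*(11 + (2*(2*(-5))²)*(2 + 0)) = 96*(11 + (2*(-10)²)*2) = 96*(11 + (2*100)*2) = 96*(11 + 200*2) = 96*(11 + 400) = 96*411 = 39456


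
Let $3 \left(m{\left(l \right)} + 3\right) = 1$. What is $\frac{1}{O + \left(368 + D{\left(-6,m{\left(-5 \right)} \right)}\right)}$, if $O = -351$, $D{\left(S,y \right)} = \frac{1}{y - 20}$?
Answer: $\frac{68}{1153} \approx 0.058977$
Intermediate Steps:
$m{\left(l \right)} = - \frac{8}{3}$ ($m{\left(l \right)} = -3 + \frac{1}{3} \cdot 1 = -3 + \frac{1}{3} = - \frac{8}{3}$)
$D{\left(S,y \right)} = \frac{1}{-20 + y}$
$\frac{1}{O + \left(368 + D{\left(-6,m{\left(-5 \right)} \right)}\right)} = \frac{1}{-351 + \left(368 + \frac{1}{-20 - \frac{8}{3}}\right)} = \frac{1}{-351 + \left(368 + \frac{1}{- \frac{68}{3}}\right)} = \frac{1}{-351 + \left(368 - \frac{3}{68}\right)} = \frac{1}{-351 + \frac{25021}{68}} = \frac{1}{\frac{1153}{68}} = \frac{68}{1153}$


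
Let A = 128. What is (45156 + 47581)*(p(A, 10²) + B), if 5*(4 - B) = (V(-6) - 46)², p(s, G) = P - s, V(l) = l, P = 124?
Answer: -250760848/5 ≈ -5.0152e+7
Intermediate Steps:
p(s, G) = 124 - s
B = -2684/5 (B = 4 - (-6 - 46)²/5 = 4 - ⅕*(-52)² = 4 - ⅕*2704 = 4 - 2704/5 = -2684/5 ≈ -536.80)
(45156 + 47581)*(p(A, 10²) + B) = (45156 + 47581)*((124 - 1*128) - 2684/5) = 92737*((124 - 128) - 2684/5) = 92737*(-4 - 2684/5) = 92737*(-2704/5) = -250760848/5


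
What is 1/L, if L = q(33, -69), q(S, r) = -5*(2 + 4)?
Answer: -1/30 ≈ -0.033333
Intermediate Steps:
q(S, r) = -30 (q(S, r) = -5*6 = -30)
L = -30
1/L = 1/(-30) = -1/30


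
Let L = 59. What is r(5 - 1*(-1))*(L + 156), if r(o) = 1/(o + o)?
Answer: 215/12 ≈ 17.917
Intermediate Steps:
r(o) = 1/(2*o)
r(5 - 1*(-1))*(L + 156) = (1/(2*(5 - 1*(-1))))*(59 + 156) = (1/(2*(5 + 1)))*215 = ((½)/6)*215 = ((½)*(⅙))*215 = (1/12)*215 = 215/12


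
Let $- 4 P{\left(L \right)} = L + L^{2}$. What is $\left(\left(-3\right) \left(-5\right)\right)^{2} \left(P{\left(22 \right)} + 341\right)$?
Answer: $\frac{96525}{2} \approx 48263.0$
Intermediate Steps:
$P{\left(L \right)} = - \frac{L}{4} - \frac{L^{2}}{4}$ ($P{\left(L \right)} = - \frac{L + L^{2}}{4} = - \frac{L}{4} - \frac{L^{2}}{4}$)
$\left(\left(-3\right) \left(-5\right)\right)^{2} \left(P{\left(22 \right)} + 341\right) = \left(\left(-3\right) \left(-5\right)\right)^{2} \left(\left(- \frac{1}{4}\right) 22 \left(1 + 22\right) + 341\right) = 15^{2} \left(\left(- \frac{1}{4}\right) 22 \cdot 23 + 341\right) = 225 \left(- \frac{253}{2} + 341\right) = 225 \cdot \frac{429}{2} = \frac{96525}{2}$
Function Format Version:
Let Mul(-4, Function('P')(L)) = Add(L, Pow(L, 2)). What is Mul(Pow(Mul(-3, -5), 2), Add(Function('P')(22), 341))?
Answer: Rational(96525, 2) ≈ 48263.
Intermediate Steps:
Function('P')(L) = Add(Mul(Rational(-1, 4), L), Mul(Rational(-1, 4), Pow(L, 2))) (Function('P')(L) = Mul(Rational(-1, 4), Add(L, Pow(L, 2))) = Add(Mul(Rational(-1, 4), L), Mul(Rational(-1, 4), Pow(L, 2))))
Mul(Pow(Mul(-3, -5), 2), Add(Function('P')(22), 341)) = Mul(Pow(Mul(-3, -5), 2), Add(Mul(Rational(-1, 4), 22, Add(1, 22)), 341)) = Mul(Pow(15, 2), Add(Mul(Rational(-1, 4), 22, 23), 341)) = Mul(225, Add(Rational(-253, 2), 341)) = Mul(225, Rational(429, 2)) = Rational(96525, 2)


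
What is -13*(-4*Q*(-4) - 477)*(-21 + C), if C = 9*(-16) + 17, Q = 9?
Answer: -640692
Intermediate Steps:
C = -127 (C = -144 + 17 = -127)
-13*(-4*Q*(-4) - 477)*(-21 + C) = -13*(-4*9*(-4) - 477)*(-21 - 127) = -13*(-36*(-4) - 477)*(-148) = -13*(144 - 477)*(-148) = -(-4329)*(-148) = -13*49284 = -640692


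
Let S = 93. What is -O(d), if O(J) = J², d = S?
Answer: -8649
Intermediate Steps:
d = 93
-O(d) = -1*93² = -1*8649 = -8649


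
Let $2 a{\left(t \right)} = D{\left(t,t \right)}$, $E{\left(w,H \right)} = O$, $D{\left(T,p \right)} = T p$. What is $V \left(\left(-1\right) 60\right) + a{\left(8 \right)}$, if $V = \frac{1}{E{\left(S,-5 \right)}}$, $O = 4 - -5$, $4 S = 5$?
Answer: $\frac{76}{3} \approx 25.333$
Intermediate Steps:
$S = \frac{5}{4}$ ($S = \frac{1}{4} \cdot 5 = \frac{5}{4} \approx 1.25$)
$O = 9$ ($O = 4 + 5 = 9$)
$E{\left(w,H \right)} = 9$
$a{\left(t \right)} = \frac{t^{2}}{2}$ ($a{\left(t \right)} = \frac{t t}{2} = \frac{t^{2}}{2}$)
$V = \frac{1}{9} \approx 0.11111$
$V \left(\left(-1\right) 60\right) + a{\left(8 \right)} = \frac{\left(-1\right) 60}{9} + \frac{8^{2}}{2} = \frac{1}{9} \left(-60\right) + \frac{1}{2} \cdot 64 = - \frac{20}{3} + 32 = \frac{76}{3}$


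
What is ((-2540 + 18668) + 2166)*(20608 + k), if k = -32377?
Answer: -215302086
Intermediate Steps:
((-2540 + 18668) + 2166)*(20608 + k) = ((-2540 + 18668) + 2166)*(20608 - 32377) = (16128 + 2166)*(-11769) = 18294*(-11769) = -215302086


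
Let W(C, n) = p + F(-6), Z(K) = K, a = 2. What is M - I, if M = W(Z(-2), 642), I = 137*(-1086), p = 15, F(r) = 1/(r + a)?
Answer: 595187/4 ≈ 1.4880e+5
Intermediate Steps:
F(r) = 1/(2 + r) (F(r) = 1/(r + 2) = 1/(2 + r))
I = -148782
W(C, n) = 59/4 (W(C, n) = 15 + 1/(2 - 6) = 15 + 1/(-4) = 15 - ¼ = 59/4)
M = 59/4 ≈ 14.750
M - I = 59/4 - 1*(-148782) = 59/4 + 148782 = 595187/4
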